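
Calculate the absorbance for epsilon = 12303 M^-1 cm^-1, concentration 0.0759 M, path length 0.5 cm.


A = epsilon * c * l
A = 12303 * 0.0759 * 0.5
A = 466.8988

466.8988


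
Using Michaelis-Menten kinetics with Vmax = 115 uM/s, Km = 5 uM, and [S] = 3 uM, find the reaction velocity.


v = Vmax * [S] / (Km + [S])
v = 115 * 3 / (5 + 3)
v = 43.125 uM/s

43.125 uM/s


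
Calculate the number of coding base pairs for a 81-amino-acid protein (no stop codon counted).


Each amino acid = 1 codon = 3 bp
bp = 81 * 3 = 243 bp

243 bp


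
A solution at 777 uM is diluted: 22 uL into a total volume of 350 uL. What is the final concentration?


C2 = C1 * V1 / V2
C2 = 777 * 22 / 350
C2 = 48.84 uM

48.84 uM


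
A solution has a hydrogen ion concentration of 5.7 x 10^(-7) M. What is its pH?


pH = -log10([H+])
pH = -log10(5.7 x 10^(-7))
pH = 6.2441

6.2441


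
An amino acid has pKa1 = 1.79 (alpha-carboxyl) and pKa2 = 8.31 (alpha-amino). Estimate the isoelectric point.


pI = (pKa1 + pKa2) / 2
pI = (1.79 + 8.31) / 2
pI = 5.05

5.05


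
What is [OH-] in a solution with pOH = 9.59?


[OH-] = 10^(-pOH)
[OH-] = 10^(-9.59)
[OH-] = 2.570e-10 M

2.570e-10 M


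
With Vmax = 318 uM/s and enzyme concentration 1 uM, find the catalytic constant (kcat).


kcat = Vmax / [E]t
kcat = 318 / 1
kcat = 318.0 s^-1

318.0 s^-1


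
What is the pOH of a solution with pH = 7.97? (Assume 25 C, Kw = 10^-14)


pOH = 14 - pH
pOH = 14 - 7.97
pOH = 6.03

6.03


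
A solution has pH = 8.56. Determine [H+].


[H+] = 10^(-pH)
[H+] = 10^(-8.56)
[H+] = 2.754e-09 M

2.754e-09 M


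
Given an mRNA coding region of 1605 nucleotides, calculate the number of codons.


codons = nucleotides / 3
codons = 1605 / 3 = 535

535


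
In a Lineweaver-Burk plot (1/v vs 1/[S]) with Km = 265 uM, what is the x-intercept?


x-intercept = -1/Km
= -1/265
= -0.0038 1/uM

-0.0038 1/uM


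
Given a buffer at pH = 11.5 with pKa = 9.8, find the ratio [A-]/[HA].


[A-]/[HA] = 10^(pH - pKa)
= 10^(11.5 - 9.8)
= 50.1187

50.1187


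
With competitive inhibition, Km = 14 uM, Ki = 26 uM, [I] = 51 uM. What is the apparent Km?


Km_app = Km * (1 + [I]/Ki)
Km_app = 14 * (1 + 51/26)
Km_app = 41.4615 uM

41.4615 uM


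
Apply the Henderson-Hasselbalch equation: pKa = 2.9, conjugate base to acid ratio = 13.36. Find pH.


pH = pKa + log10([A-]/[HA])
pH = 2.9 + log10(13.36)
pH = 4.0258

4.0258


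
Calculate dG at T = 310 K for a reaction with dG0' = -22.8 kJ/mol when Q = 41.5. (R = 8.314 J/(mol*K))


dG = dG0' + RT * ln(Q) / 1000
dG = -22.8 + 8.314 * 310 * ln(41.5) / 1000
dG = -13.1976 kJ/mol

-13.1976 kJ/mol


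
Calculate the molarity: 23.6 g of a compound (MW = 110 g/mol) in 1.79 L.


C = (mass / MW) / volume
C = (23.6 / 110) / 1.79
C = 0.1199 M

0.1199 M


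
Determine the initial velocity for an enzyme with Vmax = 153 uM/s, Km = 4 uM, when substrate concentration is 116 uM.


v = Vmax * [S] / (Km + [S])
v = 153 * 116 / (4 + 116)
v = 147.9 uM/s

147.9 uM/s


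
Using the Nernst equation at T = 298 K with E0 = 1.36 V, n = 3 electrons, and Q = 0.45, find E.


E = E0 - (RT/nF) * ln(Q)
E = 1.36 - (8.314 * 298 / (3 * 96485)) * ln(0.45)
E = 1.3668 V

1.3668 V


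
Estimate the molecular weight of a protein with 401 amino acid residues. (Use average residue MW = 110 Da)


MW = n_residues * 110 Da
MW = 401 * 110
MW = 44110 Da

44110 Da


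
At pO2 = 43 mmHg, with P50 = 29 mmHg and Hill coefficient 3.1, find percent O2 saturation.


Y = pO2^n / (P50^n + pO2^n)
Y = 43^3.1 / (29^3.1 + 43^3.1)
Y = 77.23%

77.23%


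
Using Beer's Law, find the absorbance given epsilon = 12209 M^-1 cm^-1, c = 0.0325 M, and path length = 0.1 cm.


A = epsilon * c * l
A = 12209 * 0.0325 * 0.1
A = 39.6793

39.6793


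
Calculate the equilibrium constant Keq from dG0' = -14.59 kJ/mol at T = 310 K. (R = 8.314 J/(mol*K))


Keq = exp(-dG0 * 1000 / (R * T))
Keq = exp(-(-14.59) * 1000 / (8.314 * 310))
Keq = 287.4001

287.4001


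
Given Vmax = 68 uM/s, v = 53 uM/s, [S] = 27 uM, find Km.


Km = [S] * (Vmax - v) / v
Km = 27 * (68 - 53) / 53
Km = 7.6415 uM

7.6415 uM


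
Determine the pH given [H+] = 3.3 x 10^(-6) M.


pH = -log10([H+])
pH = -log10(3.3 x 10^(-6))
pH = 5.4815

5.4815


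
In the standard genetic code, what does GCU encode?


Standard genetic code lookup.
Codon GCU -> Ala

Ala


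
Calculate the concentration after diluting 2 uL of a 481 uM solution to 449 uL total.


C2 = C1 * V1 / V2
C2 = 481 * 2 / 449
C2 = 2.1425 uM

2.1425 uM


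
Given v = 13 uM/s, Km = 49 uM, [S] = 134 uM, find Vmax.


Vmax = v * (Km + [S]) / [S]
Vmax = 13 * (49 + 134) / 134
Vmax = 17.7537 uM/s

17.7537 uM/s


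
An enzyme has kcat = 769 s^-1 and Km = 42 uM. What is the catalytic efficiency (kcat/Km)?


Catalytic efficiency = kcat / Km
= 769 / 42
= 18.3095 uM^-1*s^-1

18.3095 uM^-1*s^-1


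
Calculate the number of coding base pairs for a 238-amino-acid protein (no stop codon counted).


Each amino acid = 1 codon = 3 bp
bp = 238 * 3 = 714 bp

714 bp


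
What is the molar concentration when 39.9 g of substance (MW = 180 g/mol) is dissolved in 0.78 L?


C = (mass / MW) / volume
C = (39.9 / 180) / 0.78
C = 0.2842 M

0.2842 M


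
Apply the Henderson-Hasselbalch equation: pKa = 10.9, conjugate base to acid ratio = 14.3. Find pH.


pH = pKa + log10([A-]/[HA])
pH = 10.9 + log10(14.3)
pH = 12.0553

12.0553


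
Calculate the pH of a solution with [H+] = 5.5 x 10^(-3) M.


pH = -log10([H+])
pH = -log10(5.5 x 10^(-3))
pH = 2.2596

2.2596


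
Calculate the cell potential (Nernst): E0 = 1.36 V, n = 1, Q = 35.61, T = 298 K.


E = E0 - (RT/nF) * ln(Q)
E = 1.36 - (8.314 * 298 / (1 * 96485)) * ln(35.61)
E = 1.2683 V

1.2683 V


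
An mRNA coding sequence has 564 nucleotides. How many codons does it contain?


codons = nucleotides / 3
codons = 564 / 3 = 188

188


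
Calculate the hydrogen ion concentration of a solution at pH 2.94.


[H+] = 10^(-pH)
[H+] = 10^(-2.94)
[H+] = 0.0011 M

0.0011 M


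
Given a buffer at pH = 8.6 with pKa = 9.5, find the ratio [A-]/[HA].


[A-]/[HA] = 10^(pH - pKa)
= 10^(8.6 - 9.5)
= 0.1259

0.1259


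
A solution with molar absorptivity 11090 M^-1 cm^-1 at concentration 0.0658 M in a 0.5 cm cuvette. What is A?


A = epsilon * c * l
A = 11090 * 0.0658 * 0.5
A = 364.861

364.861


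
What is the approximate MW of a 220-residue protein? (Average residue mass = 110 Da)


MW = n_residues * 110 Da
MW = 220 * 110
MW = 24200 Da

24200 Da


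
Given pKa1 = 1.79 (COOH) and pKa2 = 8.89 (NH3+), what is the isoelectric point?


pI = (pKa1 + pKa2) / 2
pI = (1.79 + 8.89) / 2
pI = 5.34

5.34


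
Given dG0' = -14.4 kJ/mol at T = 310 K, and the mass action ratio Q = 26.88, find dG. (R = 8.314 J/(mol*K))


dG = dG0' + RT * ln(Q) / 1000
dG = -14.4 + 8.314 * 310 * ln(26.88) / 1000
dG = -5.917 kJ/mol

-5.917 kJ/mol


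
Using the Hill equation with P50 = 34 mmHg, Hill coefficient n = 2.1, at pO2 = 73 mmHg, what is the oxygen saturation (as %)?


Y = pO2^n / (P50^n + pO2^n)
Y = 73^2.1 / (34^2.1 + 73^2.1)
Y = 83.27%

83.27%


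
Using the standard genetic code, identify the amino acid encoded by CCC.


Standard genetic code lookup.
Codon CCC -> Pro

Pro


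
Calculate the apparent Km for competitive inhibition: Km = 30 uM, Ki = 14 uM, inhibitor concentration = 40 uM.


Km_app = Km * (1 + [I]/Ki)
Km_app = 30 * (1 + 40/14)
Km_app = 115.7143 uM

115.7143 uM


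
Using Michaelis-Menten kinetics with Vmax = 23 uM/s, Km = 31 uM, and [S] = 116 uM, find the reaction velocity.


v = Vmax * [S] / (Km + [S])
v = 23 * 116 / (31 + 116)
v = 18.1497 uM/s

18.1497 uM/s


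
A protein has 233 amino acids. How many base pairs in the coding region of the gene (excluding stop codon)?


Each amino acid = 1 codon = 3 bp
bp = 233 * 3 = 699 bp

699 bp


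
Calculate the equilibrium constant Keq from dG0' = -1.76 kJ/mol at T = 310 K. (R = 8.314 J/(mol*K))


Keq = exp(-dG0 * 1000 / (R * T))
Keq = exp(-(-1.76) * 1000 / (8.314 * 310))
Keq = 1.9796

1.9796


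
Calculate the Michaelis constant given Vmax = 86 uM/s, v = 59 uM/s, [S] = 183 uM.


Km = [S] * (Vmax - v) / v
Km = 183 * (86 - 59) / 59
Km = 83.7458 uM

83.7458 uM


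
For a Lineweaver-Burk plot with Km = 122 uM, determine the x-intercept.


x-intercept = -1/Km
= -1/122
= -0.0082 1/uM

-0.0082 1/uM


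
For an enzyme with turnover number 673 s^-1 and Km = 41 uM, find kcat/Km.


Catalytic efficiency = kcat / Km
= 673 / 41
= 16.4146 uM^-1*s^-1

16.4146 uM^-1*s^-1


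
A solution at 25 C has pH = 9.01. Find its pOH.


pOH = 14 - pH
pOH = 14 - 9.01
pOH = 4.99

4.99


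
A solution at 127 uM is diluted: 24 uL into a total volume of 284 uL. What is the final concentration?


C2 = C1 * V1 / V2
C2 = 127 * 24 / 284
C2 = 10.7324 uM

10.7324 uM


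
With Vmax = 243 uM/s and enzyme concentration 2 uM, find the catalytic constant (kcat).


kcat = Vmax / [E]t
kcat = 243 / 2
kcat = 121.5 s^-1

121.5 s^-1


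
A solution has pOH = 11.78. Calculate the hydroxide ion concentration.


[OH-] = 10^(-pOH)
[OH-] = 10^(-11.78)
[OH-] = 1.660e-12 M

1.660e-12 M


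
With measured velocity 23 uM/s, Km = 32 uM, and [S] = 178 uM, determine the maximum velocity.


Vmax = v * (Km + [S]) / [S]
Vmax = 23 * (32 + 178) / 178
Vmax = 27.1348 uM/s

27.1348 uM/s


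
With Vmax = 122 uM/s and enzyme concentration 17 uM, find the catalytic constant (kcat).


kcat = Vmax / [E]t
kcat = 122 / 17
kcat = 7.1765 s^-1

7.1765 s^-1


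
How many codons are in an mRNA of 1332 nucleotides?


codons = nucleotides / 3
codons = 1332 / 3 = 444

444


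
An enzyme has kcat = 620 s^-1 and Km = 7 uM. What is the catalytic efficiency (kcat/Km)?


Catalytic efficiency = kcat / Km
= 620 / 7
= 88.5714 uM^-1*s^-1

88.5714 uM^-1*s^-1


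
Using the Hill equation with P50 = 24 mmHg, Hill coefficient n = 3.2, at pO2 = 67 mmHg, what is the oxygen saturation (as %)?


Y = pO2^n / (P50^n + pO2^n)
Y = 67^3.2 / (24^3.2 + 67^3.2)
Y = 96.39%

96.39%


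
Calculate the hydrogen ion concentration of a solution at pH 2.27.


[H+] = 10^(-pH)
[H+] = 10^(-2.27)
[H+] = 0.0054 M

0.0054 M


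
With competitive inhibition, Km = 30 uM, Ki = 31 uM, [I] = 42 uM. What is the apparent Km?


Km_app = Km * (1 + [I]/Ki)
Km_app = 30 * (1 + 42/31)
Km_app = 70.6452 uM

70.6452 uM


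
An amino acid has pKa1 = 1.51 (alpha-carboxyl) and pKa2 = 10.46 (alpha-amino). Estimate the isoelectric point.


pI = (pKa1 + pKa2) / 2
pI = (1.51 + 10.46) / 2
pI = 5.985

5.985


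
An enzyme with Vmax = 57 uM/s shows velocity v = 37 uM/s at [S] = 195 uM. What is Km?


Km = [S] * (Vmax - v) / v
Km = 195 * (57 - 37) / 37
Km = 105.4054 uM

105.4054 uM


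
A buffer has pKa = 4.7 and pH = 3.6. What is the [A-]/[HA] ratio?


[A-]/[HA] = 10^(pH - pKa)
= 10^(3.6 - 4.7)
= 0.0794

0.0794


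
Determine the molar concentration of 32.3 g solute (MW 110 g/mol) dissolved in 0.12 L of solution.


C = (mass / MW) / volume
C = (32.3 / 110) / 0.12
C = 2.447 M

2.447 M


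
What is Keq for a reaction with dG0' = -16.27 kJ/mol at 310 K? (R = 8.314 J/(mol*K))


Keq = exp(-dG0 * 1000 / (R * T))
Keq = exp(-(-16.27) * 1000 / (8.314 * 310))
Keq = 551.5376

551.5376


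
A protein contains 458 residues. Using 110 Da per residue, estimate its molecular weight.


MW = n_residues * 110 Da
MW = 458 * 110
MW = 50380 Da

50380 Da


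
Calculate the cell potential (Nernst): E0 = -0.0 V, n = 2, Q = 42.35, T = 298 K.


E = E0 - (RT/nF) * ln(Q)
E = -0.0 - (8.314 * 298 / (2 * 96485)) * ln(42.35)
E = -0.0481 V

-0.0481 V


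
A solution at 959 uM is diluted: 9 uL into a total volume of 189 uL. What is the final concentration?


C2 = C1 * V1 / V2
C2 = 959 * 9 / 189
C2 = 45.6667 uM

45.6667 uM


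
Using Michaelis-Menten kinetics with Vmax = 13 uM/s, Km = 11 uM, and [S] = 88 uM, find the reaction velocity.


v = Vmax * [S] / (Km + [S])
v = 13 * 88 / (11 + 88)
v = 11.5556 uM/s

11.5556 uM/s


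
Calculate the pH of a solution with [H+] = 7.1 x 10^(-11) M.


pH = -log10([H+])
pH = -log10(7.1 x 10^(-11))
pH = 10.1487

10.1487


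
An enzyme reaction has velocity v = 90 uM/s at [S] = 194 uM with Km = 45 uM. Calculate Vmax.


Vmax = v * (Km + [S]) / [S]
Vmax = 90 * (45 + 194) / 194
Vmax = 110.8763 uM/s

110.8763 uM/s


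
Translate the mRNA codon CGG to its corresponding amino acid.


Standard genetic code lookup.
Codon CGG -> Arg

Arg


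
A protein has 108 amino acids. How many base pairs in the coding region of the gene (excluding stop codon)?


Each amino acid = 1 codon = 3 bp
bp = 108 * 3 = 324 bp

324 bp


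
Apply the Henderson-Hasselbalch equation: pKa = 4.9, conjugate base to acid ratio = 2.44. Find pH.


pH = pKa + log10([A-]/[HA])
pH = 4.9 + log10(2.44)
pH = 5.2874

5.2874


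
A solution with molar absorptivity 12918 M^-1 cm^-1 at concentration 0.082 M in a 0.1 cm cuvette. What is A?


A = epsilon * c * l
A = 12918 * 0.082 * 0.1
A = 105.9276

105.9276


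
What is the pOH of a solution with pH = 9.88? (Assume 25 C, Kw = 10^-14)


pOH = 14 - pH
pOH = 14 - 9.88
pOH = 4.12

4.12


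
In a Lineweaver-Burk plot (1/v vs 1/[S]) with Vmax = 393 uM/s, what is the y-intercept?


y-intercept = 1/Vmax
= 1/393
= 0.0025 s/uM

0.0025 s/uM


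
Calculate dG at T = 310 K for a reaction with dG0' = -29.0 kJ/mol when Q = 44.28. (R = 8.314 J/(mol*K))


dG = dG0' + RT * ln(Q) / 1000
dG = -29.0 + 8.314 * 310 * ln(44.28) / 1000
dG = -19.2305 kJ/mol

-19.2305 kJ/mol


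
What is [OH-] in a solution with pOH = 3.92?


[OH-] = 10^(-pOH)
[OH-] = 10^(-3.92)
[OH-] = 1.202e-04 M

1.202e-04 M


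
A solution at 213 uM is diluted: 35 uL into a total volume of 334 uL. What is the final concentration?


C2 = C1 * V1 / V2
C2 = 213 * 35 / 334
C2 = 22.3204 uM

22.3204 uM


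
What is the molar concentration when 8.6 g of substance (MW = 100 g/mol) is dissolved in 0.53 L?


C = (mass / MW) / volume
C = (8.6 / 100) / 0.53
C = 0.1623 M

0.1623 M


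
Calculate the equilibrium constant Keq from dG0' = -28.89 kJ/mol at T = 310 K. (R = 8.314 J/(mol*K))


Keq = exp(-dG0 * 1000 / (R * T))
Keq = exp(-(-28.89) * 1000 / (8.314 * 310))
Keq = 73808.6508

73808.6508


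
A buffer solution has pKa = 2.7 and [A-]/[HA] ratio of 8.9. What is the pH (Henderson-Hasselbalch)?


pH = pKa + log10([A-]/[HA])
pH = 2.7 + log10(8.9)
pH = 3.6494

3.6494


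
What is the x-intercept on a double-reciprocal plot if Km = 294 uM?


x-intercept = -1/Km
= -1/294
= -0.0034 1/uM

-0.0034 1/uM


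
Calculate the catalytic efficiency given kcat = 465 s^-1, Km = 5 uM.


Catalytic efficiency = kcat / Km
= 465 / 5
= 93.0 uM^-1*s^-1

93.0 uM^-1*s^-1


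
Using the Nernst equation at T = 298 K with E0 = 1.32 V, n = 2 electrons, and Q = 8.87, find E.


E = E0 - (RT/nF) * ln(Q)
E = 1.32 - (8.314 * 298 / (2 * 96485)) * ln(8.87)
E = 1.292 V

1.292 V


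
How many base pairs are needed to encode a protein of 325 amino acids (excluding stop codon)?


Each amino acid = 1 codon = 3 bp
bp = 325 * 3 = 975 bp

975 bp


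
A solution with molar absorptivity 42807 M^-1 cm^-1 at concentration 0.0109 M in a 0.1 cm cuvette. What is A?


A = epsilon * c * l
A = 42807 * 0.0109 * 0.1
A = 46.6596

46.6596


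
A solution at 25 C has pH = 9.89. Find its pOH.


pOH = 14 - pH
pOH = 14 - 9.89
pOH = 4.11

4.11


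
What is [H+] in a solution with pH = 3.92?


[H+] = 10^(-pH)
[H+] = 10^(-3.92)
[H+] = 1.202e-04 M

1.202e-04 M


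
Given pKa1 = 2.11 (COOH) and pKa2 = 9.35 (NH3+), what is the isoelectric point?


pI = (pKa1 + pKa2) / 2
pI = (2.11 + 9.35) / 2
pI = 5.73

5.73


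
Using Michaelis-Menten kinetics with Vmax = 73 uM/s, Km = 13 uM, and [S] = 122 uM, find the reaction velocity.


v = Vmax * [S] / (Km + [S])
v = 73 * 122 / (13 + 122)
v = 65.9704 uM/s

65.9704 uM/s


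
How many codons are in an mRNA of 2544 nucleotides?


codons = nucleotides / 3
codons = 2544 / 3 = 848

848


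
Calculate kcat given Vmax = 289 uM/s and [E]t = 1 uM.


kcat = Vmax / [E]t
kcat = 289 / 1
kcat = 289.0 s^-1

289.0 s^-1


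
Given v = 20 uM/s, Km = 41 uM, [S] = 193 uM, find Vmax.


Vmax = v * (Km + [S]) / [S]
Vmax = 20 * (41 + 193) / 193
Vmax = 24.2487 uM/s

24.2487 uM/s


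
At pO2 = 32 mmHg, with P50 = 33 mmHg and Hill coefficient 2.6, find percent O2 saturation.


Y = pO2^n / (P50^n + pO2^n)
Y = 32^2.6 / (33^2.6 + 32^2.6)
Y = 48.0%

48.0%


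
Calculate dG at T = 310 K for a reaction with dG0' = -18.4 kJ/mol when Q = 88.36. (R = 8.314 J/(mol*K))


dG = dG0' + RT * ln(Q) / 1000
dG = -18.4 + 8.314 * 310 * ln(88.36) / 1000
dG = -6.8499 kJ/mol

-6.8499 kJ/mol


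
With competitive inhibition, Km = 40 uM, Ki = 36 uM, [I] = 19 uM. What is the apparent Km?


Km_app = Km * (1 + [I]/Ki)
Km_app = 40 * (1 + 19/36)
Km_app = 61.1111 uM

61.1111 uM


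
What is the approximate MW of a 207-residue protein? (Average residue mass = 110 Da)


MW = n_residues * 110 Da
MW = 207 * 110
MW = 22770 Da

22770 Da


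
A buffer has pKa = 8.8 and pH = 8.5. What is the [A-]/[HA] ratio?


[A-]/[HA] = 10^(pH - pKa)
= 10^(8.5 - 8.8)
= 0.5012

0.5012


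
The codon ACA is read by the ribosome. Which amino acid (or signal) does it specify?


Standard genetic code lookup.
Codon ACA -> Thr

Thr


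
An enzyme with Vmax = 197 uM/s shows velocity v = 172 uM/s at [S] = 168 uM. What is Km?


Km = [S] * (Vmax - v) / v
Km = 168 * (197 - 172) / 172
Km = 24.4186 uM

24.4186 uM


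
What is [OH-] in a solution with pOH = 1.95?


[OH-] = 10^(-pOH)
[OH-] = 10^(-1.95)
[OH-] = 0.0112 M

0.0112 M


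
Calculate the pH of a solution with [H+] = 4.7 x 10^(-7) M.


pH = -log10([H+])
pH = -log10(4.7 x 10^(-7))
pH = 6.3279

6.3279


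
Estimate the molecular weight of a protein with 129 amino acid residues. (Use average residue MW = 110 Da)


MW = n_residues * 110 Da
MW = 129 * 110
MW = 14190 Da

14190 Da


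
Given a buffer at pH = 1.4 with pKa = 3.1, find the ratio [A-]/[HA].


[A-]/[HA] = 10^(pH - pKa)
= 10^(1.4 - 3.1)
= 0.02

0.02


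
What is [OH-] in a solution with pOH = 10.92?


[OH-] = 10^(-pOH)
[OH-] = 10^(-10.92)
[OH-] = 1.202e-11 M

1.202e-11 M


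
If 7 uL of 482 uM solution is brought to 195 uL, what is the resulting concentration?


C2 = C1 * V1 / V2
C2 = 482 * 7 / 195
C2 = 17.3026 uM

17.3026 uM


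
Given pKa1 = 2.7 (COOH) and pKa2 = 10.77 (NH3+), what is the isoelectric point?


pI = (pKa1 + pKa2) / 2
pI = (2.7 + 10.77) / 2
pI = 6.735

6.735


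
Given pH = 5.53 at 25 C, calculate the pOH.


pOH = 14 - pH
pOH = 14 - 5.53
pOH = 8.47

8.47


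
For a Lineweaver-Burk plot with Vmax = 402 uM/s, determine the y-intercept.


y-intercept = 1/Vmax
= 1/402
= 0.0025 s/uM

0.0025 s/uM


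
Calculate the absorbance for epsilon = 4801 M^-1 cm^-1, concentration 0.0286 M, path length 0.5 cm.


A = epsilon * c * l
A = 4801 * 0.0286 * 0.5
A = 68.6543

68.6543


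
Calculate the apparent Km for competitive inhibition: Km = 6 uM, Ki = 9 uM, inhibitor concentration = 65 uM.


Km_app = Km * (1 + [I]/Ki)
Km_app = 6 * (1 + 65/9)
Km_app = 49.3333 uM

49.3333 uM


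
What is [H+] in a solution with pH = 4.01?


[H+] = 10^(-pH)
[H+] = 10^(-4.01)
[H+] = 9.772e-05 M

9.772e-05 M


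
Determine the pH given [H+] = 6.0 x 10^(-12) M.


pH = -log10([H+])
pH = -log10(6.0 x 10^(-12))
pH = 11.2218

11.2218


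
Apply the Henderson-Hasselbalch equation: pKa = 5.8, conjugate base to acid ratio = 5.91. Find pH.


pH = pKa + log10([A-]/[HA])
pH = 5.8 + log10(5.91)
pH = 6.5716

6.5716


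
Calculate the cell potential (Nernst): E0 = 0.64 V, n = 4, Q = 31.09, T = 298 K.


E = E0 - (RT/nF) * ln(Q)
E = 0.64 - (8.314 * 298 / (4 * 96485)) * ln(31.09)
E = 0.6179 V

0.6179 V


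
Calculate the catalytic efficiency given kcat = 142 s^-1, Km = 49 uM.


Catalytic efficiency = kcat / Km
= 142 / 49
= 2.898 uM^-1*s^-1

2.898 uM^-1*s^-1


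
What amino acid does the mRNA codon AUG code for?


Standard genetic code lookup.
Codon AUG -> Met (start)

Met (start)


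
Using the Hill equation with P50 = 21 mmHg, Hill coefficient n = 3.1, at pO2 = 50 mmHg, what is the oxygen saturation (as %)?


Y = pO2^n / (P50^n + pO2^n)
Y = 50^3.1 / (21^3.1 + 50^3.1)
Y = 93.64%

93.64%


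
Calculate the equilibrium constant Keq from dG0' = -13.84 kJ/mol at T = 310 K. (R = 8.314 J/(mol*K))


Keq = exp(-dG0 * 1000 / (R * T))
Keq = exp(-(-13.84) * 1000 / (8.314 * 310))
Keq = 214.8365

214.8365


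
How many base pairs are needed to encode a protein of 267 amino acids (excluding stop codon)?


Each amino acid = 1 codon = 3 bp
bp = 267 * 3 = 801 bp

801 bp


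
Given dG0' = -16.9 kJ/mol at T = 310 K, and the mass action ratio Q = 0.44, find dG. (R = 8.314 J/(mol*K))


dG = dG0' + RT * ln(Q) / 1000
dG = -16.9 + 8.314 * 310 * ln(0.44) / 1000
dG = -19.0159 kJ/mol

-19.0159 kJ/mol


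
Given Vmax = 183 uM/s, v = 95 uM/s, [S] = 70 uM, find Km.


Km = [S] * (Vmax - v) / v
Km = 70 * (183 - 95) / 95
Km = 64.8421 uM

64.8421 uM


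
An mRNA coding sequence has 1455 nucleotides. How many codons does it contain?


codons = nucleotides / 3
codons = 1455 / 3 = 485

485


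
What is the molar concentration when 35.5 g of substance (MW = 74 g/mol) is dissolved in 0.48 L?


C = (mass / MW) / volume
C = (35.5 / 74) / 0.48
C = 0.9994 M

0.9994 M


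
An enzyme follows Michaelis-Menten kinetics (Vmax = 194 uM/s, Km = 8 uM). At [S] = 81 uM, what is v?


v = Vmax * [S] / (Km + [S])
v = 194 * 81 / (8 + 81)
v = 176.5618 uM/s

176.5618 uM/s


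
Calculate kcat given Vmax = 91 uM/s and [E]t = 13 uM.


kcat = Vmax / [E]t
kcat = 91 / 13
kcat = 7.0 s^-1

7.0 s^-1


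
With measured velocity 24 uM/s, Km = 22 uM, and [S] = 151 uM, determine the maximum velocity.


Vmax = v * (Km + [S]) / [S]
Vmax = 24 * (22 + 151) / 151
Vmax = 27.4967 uM/s

27.4967 uM/s


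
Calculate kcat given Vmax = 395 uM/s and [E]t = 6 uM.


kcat = Vmax / [E]t
kcat = 395 / 6
kcat = 65.8333 s^-1

65.8333 s^-1


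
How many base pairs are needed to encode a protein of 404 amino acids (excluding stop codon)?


Each amino acid = 1 codon = 3 bp
bp = 404 * 3 = 1212 bp

1212 bp


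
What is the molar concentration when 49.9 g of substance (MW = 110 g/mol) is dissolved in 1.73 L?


C = (mass / MW) / volume
C = (49.9 / 110) / 1.73
C = 0.2622 M

0.2622 M


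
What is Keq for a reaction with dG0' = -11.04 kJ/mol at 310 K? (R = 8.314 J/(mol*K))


Keq = exp(-dG0 * 1000 / (R * T))
Keq = exp(-(-11.04) * 1000 / (8.314 * 310))
Keq = 72.4927

72.4927


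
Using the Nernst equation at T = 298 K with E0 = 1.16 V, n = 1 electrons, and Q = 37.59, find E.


E = E0 - (RT/nF) * ln(Q)
E = 1.16 - (8.314 * 298 / (1 * 96485)) * ln(37.59)
E = 1.0669 V

1.0669 V


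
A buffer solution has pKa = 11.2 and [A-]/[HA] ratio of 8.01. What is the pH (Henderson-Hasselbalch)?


pH = pKa + log10([A-]/[HA])
pH = 11.2 + log10(8.01)
pH = 12.1036

12.1036


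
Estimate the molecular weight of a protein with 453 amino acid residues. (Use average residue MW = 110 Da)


MW = n_residues * 110 Da
MW = 453 * 110
MW = 49830 Da

49830 Da


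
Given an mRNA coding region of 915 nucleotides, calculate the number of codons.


codons = nucleotides / 3
codons = 915 / 3 = 305

305


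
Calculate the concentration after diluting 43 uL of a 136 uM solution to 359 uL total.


C2 = C1 * V1 / V2
C2 = 136 * 43 / 359
C2 = 16.2897 uM

16.2897 uM


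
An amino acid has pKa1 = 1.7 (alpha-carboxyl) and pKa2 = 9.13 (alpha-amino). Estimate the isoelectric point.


pI = (pKa1 + pKa2) / 2
pI = (1.7 + 9.13) / 2
pI = 5.415

5.415


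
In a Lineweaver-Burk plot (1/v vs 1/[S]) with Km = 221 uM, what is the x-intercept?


x-intercept = -1/Km
= -1/221
= -0.0045 1/uM

-0.0045 1/uM


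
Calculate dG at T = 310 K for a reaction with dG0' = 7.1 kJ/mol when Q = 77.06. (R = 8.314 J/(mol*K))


dG = dG0' + RT * ln(Q) / 1000
dG = 7.1 + 8.314 * 310 * ln(77.06) / 1000
dG = 18.2975 kJ/mol

18.2975 kJ/mol


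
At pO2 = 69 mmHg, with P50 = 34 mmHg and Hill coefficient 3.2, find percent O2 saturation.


Y = pO2^n / (P50^n + pO2^n)
Y = 69^3.2 / (34^3.2 + 69^3.2)
Y = 90.59%

90.59%


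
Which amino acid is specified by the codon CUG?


Standard genetic code lookup.
Codon CUG -> Leu

Leu


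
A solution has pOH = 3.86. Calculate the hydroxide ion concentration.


[OH-] = 10^(-pOH)
[OH-] = 10^(-3.86)
[OH-] = 1.380e-04 M

1.380e-04 M


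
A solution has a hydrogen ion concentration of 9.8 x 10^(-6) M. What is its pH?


pH = -log10([H+])
pH = -log10(9.8 x 10^(-6))
pH = 5.0088

5.0088


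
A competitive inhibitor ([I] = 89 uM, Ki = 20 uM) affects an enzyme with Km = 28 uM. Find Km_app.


Km_app = Km * (1 + [I]/Ki)
Km_app = 28 * (1 + 89/20)
Km_app = 152.6 uM

152.6 uM


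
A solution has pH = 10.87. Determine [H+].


[H+] = 10^(-pH)
[H+] = 10^(-10.87)
[H+] = 1.349e-11 M

1.349e-11 M


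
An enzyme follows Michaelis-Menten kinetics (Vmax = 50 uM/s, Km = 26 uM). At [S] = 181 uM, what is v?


v = Vmax * [S] / (Km + [S])
v = 50 * 181 / (26 + 181)
v = 43.7198 uM/s

43.7198 uM/s


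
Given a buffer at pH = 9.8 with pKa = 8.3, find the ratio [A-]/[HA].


[A-]/[HA] = 10^(pH - pKa)
= 10^(9.8 - 8.3)
= 31.6228

31.6228


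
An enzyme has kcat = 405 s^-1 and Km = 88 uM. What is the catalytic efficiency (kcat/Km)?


Catalytic efficiency = kcat / Km
= 405 / 88
= 4.6023 uM^-1*s^-1

4.6023 uM^-1*s^-1


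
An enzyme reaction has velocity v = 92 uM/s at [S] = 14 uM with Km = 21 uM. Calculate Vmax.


Vmax = v * (Km + [S]) / [S]
Vmax = 92 * (21 + 14) / 14
Vmax = 230.0 uM/s

230.0 uM/s


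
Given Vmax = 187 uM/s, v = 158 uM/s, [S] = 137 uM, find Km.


Km = [S] * (Vmax - v) / v
Km = 137 * (187 - 158) / 158
Km = 25.1456 uM

25.1456 uM


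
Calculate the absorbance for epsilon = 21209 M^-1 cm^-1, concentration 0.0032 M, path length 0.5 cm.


A = epsilon * c * l
A = 21209 * 0.0032 * 0.5
A = 33.9344

33.9344


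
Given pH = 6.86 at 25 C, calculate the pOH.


pOH = 14 - pH
pOH = 14 - 6.86
pOH = 7.14

7.14


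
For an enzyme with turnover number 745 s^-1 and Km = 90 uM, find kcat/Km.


Catalytic efficiency = kcat / Km
= 745 / 90
= 8.2778 uM^-1*s^-1

8.2778 uM^-1*s^-1


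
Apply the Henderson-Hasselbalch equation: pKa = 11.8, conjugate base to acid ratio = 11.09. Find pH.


pH = pKa + log10([A-]/[HA])
pH = 11.8 + log10(11.09)
pH = 12.8449

12.8449


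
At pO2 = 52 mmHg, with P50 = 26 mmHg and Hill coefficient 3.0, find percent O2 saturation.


Y = pO2^n / (P50^n + pO2^n)
Y = 52^3.0 / (26^3.0 + 52^3.0)
Y = 88.89%

88.89%


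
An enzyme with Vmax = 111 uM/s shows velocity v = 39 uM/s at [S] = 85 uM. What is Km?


Km = [S] * (Vmax - v) / v
Km = 85 * (111 - 39) / 39
Km = 156.9231 uM

156.9231 uM


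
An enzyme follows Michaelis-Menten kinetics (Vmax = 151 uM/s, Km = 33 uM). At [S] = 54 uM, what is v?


v = Vmax * [S] / (Km + [S])
v = 151 * 54 / (33 + 54)
v = 93.7241 uM/s

93.7241 uM/s


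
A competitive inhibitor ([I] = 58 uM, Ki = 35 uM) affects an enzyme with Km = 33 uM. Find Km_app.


Km_app = Km * (1 + [I]/Ki)
Km_app = 33 * (1 + 58/35)
Km_app = 87.6857 uM

87.6857 uM


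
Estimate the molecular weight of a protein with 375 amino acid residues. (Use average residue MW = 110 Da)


MW = n_residues * 110 Da
MW = 375 * 110
MW = 41250 Da

41250 Da


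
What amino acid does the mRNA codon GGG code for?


Standard genetic code lookup.
Codon GGG -> Gly

Gly


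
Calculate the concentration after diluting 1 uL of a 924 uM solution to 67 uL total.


C2 = C1 * V1 / V2
C2 = 924 * 1 / 67
C2 = 13.791 uM

13.791 uM


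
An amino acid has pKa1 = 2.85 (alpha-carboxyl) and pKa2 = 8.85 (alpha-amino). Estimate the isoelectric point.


pI = (pKa1 + pKa2) / 2
pI = (2.85 + 8.85) / 2
pI = 5.85

5.85


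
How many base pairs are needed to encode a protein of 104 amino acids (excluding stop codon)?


Each amino acid = 1 codon = 3 bp
bp = 104 * 3 = 312 bp

312 bp


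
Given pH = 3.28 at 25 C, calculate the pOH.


pOH = 14 - pH
pOH = 14 - 3.28
pOH = 10.72

10.72


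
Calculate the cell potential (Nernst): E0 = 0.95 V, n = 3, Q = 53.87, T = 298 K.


E = E0 - (RT/nF) * ln(Q)
E = 0.95 - (8.314 * 298 / (3 * 96485)) * ln(53.87)
E = 0.9159 V

0.9159 V


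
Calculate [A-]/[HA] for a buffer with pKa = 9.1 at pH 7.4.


[A-]/[HA] = 10^(pH - pKa)
= 10^(7.4 - 9.1)
= 0.02

0.02


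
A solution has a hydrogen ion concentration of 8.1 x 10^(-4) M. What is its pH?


pH = -log10([H+])
pH = -log10(8.1 x 10^(-4))
pH = 3.0915

3.0915


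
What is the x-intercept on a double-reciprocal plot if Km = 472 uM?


x-intercept = -1/Km
= -1/472
= -0.0021 1/uM

-0.0021 1/uM


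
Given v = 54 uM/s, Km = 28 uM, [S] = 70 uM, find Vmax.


Vmax = v * (Km + [S]) / [S]
Vmax = 54 * (28 + 70) / 70
Vmax = 75.6 uM/s

75.6 uM/s


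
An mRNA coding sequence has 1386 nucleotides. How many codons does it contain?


codons = nucleotides / 3
codons = 1386 / 3 = 462

462


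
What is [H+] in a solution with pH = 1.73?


[H+] = 10^(-pH)
[H+] = 10^(-1.73)
[H+] = 0.0186 M

0.0186 M


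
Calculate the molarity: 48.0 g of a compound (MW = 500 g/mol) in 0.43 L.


C = (mass / MW) / volume
C = (48.0 / 500) / 0.43
C = 0.2233 M

0.2233 M


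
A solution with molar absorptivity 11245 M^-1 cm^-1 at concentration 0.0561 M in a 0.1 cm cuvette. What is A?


A = epsilon * c * l
A = 11245 * 0.0561 * 0.1
A = 63.0844

63.0844


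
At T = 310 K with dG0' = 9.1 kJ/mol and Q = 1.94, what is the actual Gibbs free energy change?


dG = dG0' + RT * ln(Q) / 1000
dG = 9.1 + 8.314 * 310 * ln(1.94) / 1000
dG = 10.808 kJ/mol

10.808 kJ/mol


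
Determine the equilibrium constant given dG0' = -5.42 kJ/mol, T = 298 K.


Keq = exp(-dG0 * 1000 / (R * T))
Keq = exp(-(-5.42) * 1000 / (8.314 * 298))
Keq = 8.914

8.914


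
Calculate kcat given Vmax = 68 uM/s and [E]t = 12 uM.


kcat = Vmax / [E]t
kcat = 68 / 12
kcat = 5.6667 s^-1

5.6667 s^-1


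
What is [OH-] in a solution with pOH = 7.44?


[OH-] = 10^(-pOH)
[OH-] = 10^(-7.44)
[OH-] = 3.631e-08 M

3.631e-08 M


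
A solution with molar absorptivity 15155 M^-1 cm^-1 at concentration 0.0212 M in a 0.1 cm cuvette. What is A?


A = epsilon * c * l
A = 15155 * 0.0212 * 0.1
A = 32.1286

32.1286


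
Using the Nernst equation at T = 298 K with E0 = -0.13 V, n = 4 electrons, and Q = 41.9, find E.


E = E0 - (RT/nF) * ln(Q)
E = -0.13 - (8.314 * 298 / (4 * 96485)) * ln(41.9)
E = -0.154 V

-0.154 V


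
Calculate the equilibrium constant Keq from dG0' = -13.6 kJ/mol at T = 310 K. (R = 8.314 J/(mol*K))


Keq = exp(-dG0 * 1000 / (R * T))
Keq = exp(-(-13.6) * 1000 / (8.314 * 310))
Keq = 195.7343

195.7343


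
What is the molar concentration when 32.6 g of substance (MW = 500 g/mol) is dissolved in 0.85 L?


C = (mass / MW) / volume
C = (32.6 / 500) / 0.85
C = 0.0767 M

0.0767 M


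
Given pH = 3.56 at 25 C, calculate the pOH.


pOH = 14 - pH
pOH = 14 - 3.56
pOH = 10.44

10.44


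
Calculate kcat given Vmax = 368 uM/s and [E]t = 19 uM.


kcat = Vmax / [E]t
kcat = 368 / 19
kcat = 19.3684 s^-1

19.3684 s^-1


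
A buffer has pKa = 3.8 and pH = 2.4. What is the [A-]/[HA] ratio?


[A-]/[HA] = 10^(pH - pKa)
= 10^(2.4 - 3.8)
= 0.0398

0.0398


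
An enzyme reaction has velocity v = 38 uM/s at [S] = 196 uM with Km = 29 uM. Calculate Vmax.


Vmax = v * (Km + [S]) / [S]
Vmax = 38 * (29 + 196) / 196
Vmax = 43.6224 uM/s

43.6224 uM/s


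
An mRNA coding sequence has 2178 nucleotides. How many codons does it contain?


codons = nucleotides / 3
codons = 2178 / 3 = 726

726


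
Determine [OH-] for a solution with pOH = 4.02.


[OH-] = 10^(-pOH)
[OH-] = 10^(-4.02)
[OH-] = 9.550e-05 M

9.550e-05 M


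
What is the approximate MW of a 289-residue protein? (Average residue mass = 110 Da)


MW = n_residues * 110 Da
MW = 289 * 110
MW = 31790 Da

31790 Da


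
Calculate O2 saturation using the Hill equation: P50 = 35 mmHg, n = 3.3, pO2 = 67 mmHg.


Y = pO2^n / (P50^n + pO2^n)
Y = 67^3.3 / (35^3.3 + 67^3.3)
Y = 89.5%

89.5%


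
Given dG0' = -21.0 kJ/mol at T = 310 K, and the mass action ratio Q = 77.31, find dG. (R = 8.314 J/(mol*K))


dG = dG0' + RT * ln(Q) / 1000
dG = -21.0 + 8.314 * 310 * ln(77.31) / 1000
dG = -9.7942 kJ/mol

-9.7942 kJ/mol


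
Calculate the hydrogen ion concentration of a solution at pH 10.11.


[H+] = 10^(-pH)
[H+] = 10^(-10.11)
[H+] = 7.762e-11 M

7.762e-11 M


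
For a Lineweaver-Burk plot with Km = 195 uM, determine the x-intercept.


x-intercept = -1/Km
= -1/195
= -0.0051 1/uM

-0.0051 1/uM


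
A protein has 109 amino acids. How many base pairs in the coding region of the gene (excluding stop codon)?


Each amino acid = 1 codon = 3 bp
bp = 109 * 3 = 327 bp

327 bp


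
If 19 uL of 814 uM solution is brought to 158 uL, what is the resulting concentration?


C2 = C1 * V1 / V2
C2 = 814 * 19 / 158
C2 = 97.8861 uM

97.8861 uM


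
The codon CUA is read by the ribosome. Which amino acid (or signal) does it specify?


Standard genetic code lookup.
Codon CUA -> Leu

Leu


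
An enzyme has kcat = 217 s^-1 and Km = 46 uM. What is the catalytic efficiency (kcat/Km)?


Catalytic efficiency = kcat / Km
= 217 / 46
= 4.7174 uM^-1*s^-1

4.7174 uM^-1*s^-1


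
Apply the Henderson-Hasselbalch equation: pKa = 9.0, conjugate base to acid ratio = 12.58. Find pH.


pH = pKa + log10([A-]/[HA])
pH = 9.0 + log10(12.58)
pH = 10.0997

10.0997


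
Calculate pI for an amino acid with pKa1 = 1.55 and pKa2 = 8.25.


pI = (pKa1 + pKa2) / 2
pI = (1.55 + 8.25) / 2
pI = 4.9

4.9


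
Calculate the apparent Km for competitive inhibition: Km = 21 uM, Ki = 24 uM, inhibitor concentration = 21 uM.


Km_app = Km * (1 + [I]/Ki)
Km_app = 21 * (1 + 21/24)
Km_app = 39.375 uM

39.375 uM


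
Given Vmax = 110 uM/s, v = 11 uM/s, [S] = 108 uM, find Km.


Km = [S] * (Vmax - v) / v
Km = 108 * (110 - 11) / 11
Km = 972.0 uM

972.0 uM


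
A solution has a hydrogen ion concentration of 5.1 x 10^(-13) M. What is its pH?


pH = -log10([H+])
pH = -log10(5.1 x 10^(-13))
pH = 12.2924

12.2924


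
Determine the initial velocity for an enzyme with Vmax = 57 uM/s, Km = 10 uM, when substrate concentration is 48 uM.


v = Vmax * [S] / (Km + [S])
v = 57 * 48 / (10 + 48)
v = 47.1724 uM/s

47.1724 uM/s


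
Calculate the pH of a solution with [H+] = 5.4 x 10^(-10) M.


pH = -log10([H+])
pH = -log10(5.4 x 10^(-10))
pH = 9.2676

9.2676


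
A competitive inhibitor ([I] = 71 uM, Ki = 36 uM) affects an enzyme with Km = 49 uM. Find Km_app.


Km_app = Km * (1 + [I]/Ki)
Km_app = 49 * (1 + 71/36)
Km_app = 145.6389 uM

145.6389 uM


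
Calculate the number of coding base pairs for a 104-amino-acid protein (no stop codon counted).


Each amino acid = 1 codon = 3 bp
bp = 104 * 3 = 312 bp

312 bp


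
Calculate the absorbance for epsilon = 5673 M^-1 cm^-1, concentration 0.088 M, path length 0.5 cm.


A = epsilon * c * l
A = 5673 * 0.088 * 0.5
A = 249.612

249.612


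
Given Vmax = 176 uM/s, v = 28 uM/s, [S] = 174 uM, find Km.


Km = [S] * (Vmax - v) / v
Km = 174 * (176 - 28) / 28
Km = 919.7143 uM

919.7143 uM


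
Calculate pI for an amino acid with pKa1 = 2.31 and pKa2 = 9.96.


pI = (pKa1 + pKa2) / 2
pI = (2.31 + 9.96) / 2
pI = 6.135

6.135


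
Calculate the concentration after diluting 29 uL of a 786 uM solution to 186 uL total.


C2 = C1 * V1 / V2
C2 = 786 * 29 / 186
C2 = 122.5484 uM

122.5484 uM


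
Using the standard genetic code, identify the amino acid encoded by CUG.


Standard genetic code lookup.
Codon CUG -> Leu

Leu


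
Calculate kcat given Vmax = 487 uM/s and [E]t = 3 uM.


kcat = Vmax / [E]t
kcat = 487 / 3
kcat = 162.3333 s^-1

162.3333 s^-1


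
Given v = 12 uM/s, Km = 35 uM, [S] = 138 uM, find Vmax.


Vmax = v * (Km + [S]) / [S]
Vmax = 12 * (35 + 138) / 138
Vmax = 15.0435 uM/s

15.0435 uM/s


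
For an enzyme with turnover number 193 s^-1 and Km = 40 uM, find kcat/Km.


Catalytic efficiency = kcat / Km
= 193 / 40
= 4.825 uM^-1*s^-1

4.825 uM^-1*s^-1


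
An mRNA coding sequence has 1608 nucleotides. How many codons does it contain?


codons = nucleotides / 3
codons = 1608 / 3 = 536

536


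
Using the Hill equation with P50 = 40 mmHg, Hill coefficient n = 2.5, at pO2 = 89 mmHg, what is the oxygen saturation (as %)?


Y = pO2^n / (P50^n + pO2^n)
Y = 89^2.5 / (40^2.5 + 89^2.5)
Y = 88.07%

88.07%


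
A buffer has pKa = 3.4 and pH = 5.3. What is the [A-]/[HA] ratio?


[A-]/[HA] = 10^(pH - pKa)
= 10^(5.3 - 3.4)
= 79.4328

79.4328


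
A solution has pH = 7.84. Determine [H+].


[H+] = 10^(-pH)
[H+] = 10^(-7.84)
[H+] = 1.445e-08 M

1.445e-08 M


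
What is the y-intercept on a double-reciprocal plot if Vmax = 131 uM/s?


y-intercept = 1/Vmax
= 1/131
= 0.0076 s/uM

0.0076 s/uM


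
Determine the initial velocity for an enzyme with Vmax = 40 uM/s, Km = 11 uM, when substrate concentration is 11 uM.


v = Vmax * [S] / (Km + [S])
v = 40 * 11 / (11 + 11)
v = 20.0 uM/s

20.0 uM/s


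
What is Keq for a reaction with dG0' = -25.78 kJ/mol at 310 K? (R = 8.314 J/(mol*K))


Keq = exp(-dG0 * 1000 / (R * T))
Keq = exp(-(-25.78) * 1000 / (8.314 * 310))
Keq = 22082.943

22082.943


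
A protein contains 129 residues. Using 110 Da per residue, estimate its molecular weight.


MW = n_residues * 110 Da
MW = 129 * 110
MW = 14190 Da

14190 Da


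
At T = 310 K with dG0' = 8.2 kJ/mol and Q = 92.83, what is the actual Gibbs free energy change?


dG = dG0' + RT * ln(Q) / 1000
dG = 8.2 + 8.314 * 310 * ln(92.83) / 1000
dG = 19.8773 kJ/mol

19.8773 kJ/mol


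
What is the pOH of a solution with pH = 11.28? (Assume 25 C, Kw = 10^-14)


pOH = 14 - pH
pOH = 14 - 11.28
pOH = 2.72

2.72


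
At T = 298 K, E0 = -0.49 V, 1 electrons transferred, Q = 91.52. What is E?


E = E0 - (RT/nF) * ln(Q)
E = -0.49 - (8.314 * 298 / (1 * 96485)) * ln(91.52)
E = -0.606 V

-0.606 V


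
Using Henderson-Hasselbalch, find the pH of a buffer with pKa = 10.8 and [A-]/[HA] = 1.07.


pH = pKa + log10([A-]/[HA])
pH = 10.8 + log10(1.07)
pH = 10.8294

10.8294


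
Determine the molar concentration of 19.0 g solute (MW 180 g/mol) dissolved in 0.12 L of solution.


C = (mass / MW) / volume
C = (19.0 / 180) / 0.12
C = 0.8796 M

0.8796 M


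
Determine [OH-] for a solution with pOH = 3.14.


[OH-] = 10^(-pOH)
[OH-] = 10^(-3.14)
[OH-] = 7.244e-04 M

7.244e-04 M


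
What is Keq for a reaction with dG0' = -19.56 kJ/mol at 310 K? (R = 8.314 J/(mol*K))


Keq = exp(-dG0 * 1000 / (R * T))
Keq = exp(-(-19.56) * 1000 / (8.314 * 310))
Keq = 1976.7708

1976.7708


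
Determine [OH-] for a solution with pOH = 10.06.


[OH-] = 10^(-pOH)
[OH-] = 10^(-10.06)
[OH-] = 8.710e-11 M

8.710e-11 M


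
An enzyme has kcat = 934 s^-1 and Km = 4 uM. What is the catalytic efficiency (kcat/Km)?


Catalytic efficiency = kcat / Km
= 934 / 4
= 233.5 uM^-1*s^-1

233.5 uM^-1*s^-1


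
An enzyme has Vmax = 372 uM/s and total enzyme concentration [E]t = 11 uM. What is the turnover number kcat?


kcat = Vmax / [E]t
kcat = 372 / 11
kcat = 33.8182 s^-1

33.8182 s^-1
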